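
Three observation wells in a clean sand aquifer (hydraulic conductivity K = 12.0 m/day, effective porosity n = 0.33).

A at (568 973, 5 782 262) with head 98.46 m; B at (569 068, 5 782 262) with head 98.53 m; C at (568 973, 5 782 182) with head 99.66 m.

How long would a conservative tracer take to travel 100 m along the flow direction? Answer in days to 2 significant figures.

180 days

∂h/∂x = (98.53 − 98.46) / (569068 − 568973) = +0.0007368
∂h/∂y = (99.66 − 98.46) / (5782182 − 5782262) = -0.01500
|∇h| = √(0.0007368² + -0.01500²) = 0.01502
Seepage velocity v = K·i/n = 12.0 × 0.01502 / 0.33 = 0.5462 m/day.
t = 100 / 0.5462 = 183.1 days.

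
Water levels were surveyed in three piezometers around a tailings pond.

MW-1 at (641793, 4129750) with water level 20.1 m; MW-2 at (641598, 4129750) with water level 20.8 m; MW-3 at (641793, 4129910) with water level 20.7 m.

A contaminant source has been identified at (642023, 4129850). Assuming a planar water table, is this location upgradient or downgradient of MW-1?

downgradient

∂h/∂x = (20.8 − 20.1) / (641598 − 641793) = -0.003590
∂h/∂y = (20.7 − 20.1) / (4129910 − 4129750) = +0.003750
Head at (642023, 4129850) = 20.1 + (-0.003590)·(230) + (+0.003750)·(100) = 19.65 m.
That is lower than the 20.1 m at MW-1, so the point is downgradient.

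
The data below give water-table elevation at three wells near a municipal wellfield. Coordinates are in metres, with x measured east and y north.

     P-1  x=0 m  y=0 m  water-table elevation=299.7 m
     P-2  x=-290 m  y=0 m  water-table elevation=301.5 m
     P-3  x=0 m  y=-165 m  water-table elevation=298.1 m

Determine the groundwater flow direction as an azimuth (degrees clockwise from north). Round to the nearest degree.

147°

∂h/∂x = (301.5 − 299.7) / (-290 − 0) = -0.006207
∂h/∂y = (298.1 − 299.7) / (-165 − 0) = +0.009697
Flow direction (−∇h) has components (+0.006207 E, -0.009697 N).
Azimuth = atan2(E, N) = atan2(+0.006207, -0.009697) = 147.4° ≈ 147°.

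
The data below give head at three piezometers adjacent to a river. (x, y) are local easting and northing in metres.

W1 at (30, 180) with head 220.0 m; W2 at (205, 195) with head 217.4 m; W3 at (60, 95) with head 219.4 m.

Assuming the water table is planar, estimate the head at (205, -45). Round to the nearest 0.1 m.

Taking W1 as reference: W2−W1 = (175, 15, -2.6); W3−W1 = (30, -85, -0.6).
Determinant of the coordinate differences = 175·(-85) − 30·15 = -15325.
∂h/∂x = [(-2.6)·(-85) − (-0.6)·15] / -15325 = -0.01501
∂h/∂y = [175·(-0.6) − 30·(-2.6)] / -15325 = +0.001762
h(205, -45) = 220.0 + (-0.01501)·(175) + (+0.001762)·(-225) = 220.0 -2.626 -0.396 = 216.977 m.

217.0 m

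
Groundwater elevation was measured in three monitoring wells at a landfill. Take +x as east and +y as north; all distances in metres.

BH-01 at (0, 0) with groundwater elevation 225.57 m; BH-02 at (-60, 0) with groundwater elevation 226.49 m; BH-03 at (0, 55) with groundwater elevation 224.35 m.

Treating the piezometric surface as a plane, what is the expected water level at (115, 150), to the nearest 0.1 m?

∂h/∂x = (226.49 − 225.57) / (-60 − 0) = -0.01533
∂h/∂y = (224.35 − 225.57) / (55 − 0) = -0.02218
h(115, 150) = 225.57 + (-0.01533)·(115) + (-0.02218)·(150) = 225.57 -1.763 -3.327 = 220.479 m.

220.5 m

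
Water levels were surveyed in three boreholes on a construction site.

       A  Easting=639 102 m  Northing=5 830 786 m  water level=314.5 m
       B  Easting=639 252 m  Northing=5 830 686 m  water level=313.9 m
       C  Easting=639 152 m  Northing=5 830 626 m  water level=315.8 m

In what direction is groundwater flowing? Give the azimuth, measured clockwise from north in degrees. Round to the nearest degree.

Three-point gradient (reference A): Δ to B = (150, -100, -0.6), Δ to C = (50, -160, +1.3).
∂h/∂x = -0.01189, ∂h/∂y = -0.01184 (det = -19000).
Flow direction (−∇h) has components (+0.01189 E, +0.01184 N).
Azimuth = atan2(E, N) = atan2(+0.01189, +0.01184) = 45.1° ≈ 045°.

045°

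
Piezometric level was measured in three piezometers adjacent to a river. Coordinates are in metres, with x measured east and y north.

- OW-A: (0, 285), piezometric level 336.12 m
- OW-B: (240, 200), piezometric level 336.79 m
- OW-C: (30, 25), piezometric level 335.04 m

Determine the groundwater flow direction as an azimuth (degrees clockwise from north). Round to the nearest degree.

224°

Differences from OW-A: to OW-B (Δx, Δy, Δh) = (240, -85, +0.67); to OW-C = (30, -260, -1.08).
Determinant of the coordinate differences = 240·(-260) − 30·(-85) = -59850.
∂h/∂x = [(+0.67)·(-260) − (-1.08)·(-85)] / -59850 = +0.004444
∂h/∂y = [240·(-1.08) − 30·(+0.67)] / -59850 = +0.004667
Flow direction (−∇h) has components (-0.004444 E, -0.004667 N).
Azimuth = atan2(E, N) = atan2(-0.004444, -0.004667) = 223.6° ≈ 224°.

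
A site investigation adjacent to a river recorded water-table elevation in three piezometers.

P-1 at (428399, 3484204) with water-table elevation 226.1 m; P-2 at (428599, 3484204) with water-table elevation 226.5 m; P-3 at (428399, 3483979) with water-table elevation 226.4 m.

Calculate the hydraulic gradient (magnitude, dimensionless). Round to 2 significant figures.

∂h/∂x = (226.5 − 226.1) / (428599 − 428399) = +0.002000
∂h/∂y = (226.4 − 226.1) / (3483979 − 3484204) = -0.001333
|∇h| = √(0.002000² + -0.001333²) = 0.002404

0.0024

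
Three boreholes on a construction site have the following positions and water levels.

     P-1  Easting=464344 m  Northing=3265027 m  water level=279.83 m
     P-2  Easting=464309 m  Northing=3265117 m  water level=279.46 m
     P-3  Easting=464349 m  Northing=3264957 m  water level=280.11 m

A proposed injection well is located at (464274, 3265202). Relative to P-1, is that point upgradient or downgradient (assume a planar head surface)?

With h = a·x + b·y + c and P-1 as origin, the differences give:
  (-35)·a + 90·b = -0.37
  5·a + (-70)·b = +0.28
Eliminate b (×(-70) and ×90, subtract): 2000·a = 0.700 → a = ∂h/∂x = +0.0003500
Back-substitute: b = ∂h/∂y = -0.003975.
Head at (464274, 3265202) = 279.83 + (+0.0003500)·(-70) + (-0.003975)·(175) = 279.11 m.
That is lower than the 279.83 m at P-1, so the point is downgradient.

downgradient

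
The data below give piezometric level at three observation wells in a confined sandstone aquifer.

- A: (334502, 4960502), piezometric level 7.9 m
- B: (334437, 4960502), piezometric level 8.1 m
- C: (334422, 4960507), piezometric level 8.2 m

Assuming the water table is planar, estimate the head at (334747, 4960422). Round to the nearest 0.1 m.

Taking A as reference: B−A = (-65, 0, +0.2); C−A = (-80, 5, +0.3).
Solve a·Δx + b·Δy = Δh: det = (-65)·5 − (-80)·0 = -325.
∂h/∂x = [(+0.2)·5 − (+0.3)·0] / -325 = -0.003077
∂h/∂y = [(-65)·(+0.3) − (-80)·(+0.2)] / -325 = +0.01077
h(334747, 4960422) = 7.9 + (-0.003077)·(245) + (+0.01077)·(-80) = 7.9 -0.754 -0.862 = 6.285 m.

6.3 m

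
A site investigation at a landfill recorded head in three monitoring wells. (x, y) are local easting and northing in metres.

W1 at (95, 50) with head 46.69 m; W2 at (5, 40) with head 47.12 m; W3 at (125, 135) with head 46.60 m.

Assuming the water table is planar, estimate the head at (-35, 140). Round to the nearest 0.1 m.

47.4 m

With h = a·x + b·y + c and W1 as origin, the differences give:
  (-90)·a + (-10)·b = +0.43
  30·a + 85·b = -0.09
Eliminate b (×85 and ×(-10), subtract): -7350·a = 35.650 → a = ∂h/∂x = -0.004850
Back-substitute: b = ∂h/∂y = +0.0006531.
h(-35, 140) = 46.69 + (-0.004850)·(-130) + (+0.0006531)·(90) = 46.69 +0.631 +0.059 = 47.379 m.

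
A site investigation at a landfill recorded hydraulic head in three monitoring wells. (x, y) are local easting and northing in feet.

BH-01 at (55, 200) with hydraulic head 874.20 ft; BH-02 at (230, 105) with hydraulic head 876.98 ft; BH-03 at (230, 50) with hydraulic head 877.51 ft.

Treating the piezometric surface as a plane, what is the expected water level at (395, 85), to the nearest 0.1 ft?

With h = a·x + b·y + c and BH-01 as origin, the differences give:
  175·a + (-95)·b = +2.78
  175·a + (-150)·b = +3.31
Eliminate b (×(-150) and ×(-95), subtract): -9625·a = -102.550 → a = ∂h/∂x = +0.01065
Back-substitute: b = ∂h/∂y = -0.009636.
h(395, 85) = 874.20 + (+0.01065)·(340) + (-0.009636)·(-115) = 874.20 +3.623 +1.108 = 878.931 ft.

878.9 ft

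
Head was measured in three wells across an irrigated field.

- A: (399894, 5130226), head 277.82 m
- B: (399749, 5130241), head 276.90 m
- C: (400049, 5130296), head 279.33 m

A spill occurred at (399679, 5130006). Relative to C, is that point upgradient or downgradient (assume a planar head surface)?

Three-point gradient (reference A): Δ to B = (-145, 15, -0.92), Δ to C = (155, 70, +1.51).
∂h/∂x = +0.006978, ∂h/∂y = +0.006120 (det = -12475).
Head at (399679, 5130006) = 277.82 + (+0.006978)·(-215) + (+0.006120)·(-220) = 274.97 m.
That is lower than the 279.33 m at C, so the point is downgradient.

downgradient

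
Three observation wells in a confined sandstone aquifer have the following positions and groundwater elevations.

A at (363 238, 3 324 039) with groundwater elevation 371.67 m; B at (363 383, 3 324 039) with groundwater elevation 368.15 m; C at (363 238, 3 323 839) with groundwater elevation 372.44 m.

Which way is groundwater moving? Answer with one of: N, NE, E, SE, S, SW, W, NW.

E

∂h/∂x = (368.15 − 371.67) / (363383 − 363238) = -0.02428
∂h/∂y = (372.44 − 371.67) / (3323839 − 3324039) = -0.003850
Flow = −∇h = (+0.02428 east, +0.003850 north), which points east.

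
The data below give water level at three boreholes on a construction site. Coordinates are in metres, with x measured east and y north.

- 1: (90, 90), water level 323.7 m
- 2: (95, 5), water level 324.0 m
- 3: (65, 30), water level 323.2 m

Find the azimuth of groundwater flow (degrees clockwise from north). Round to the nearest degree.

Three-point gradient (reference 1): Δ to 2 = (5, -85, +0.3), Δ to 3 = (-25, -60, -0.5).
∂h/∂x = +0.02495, ∂h/∂y = -0.002062 (det = -2425).
Flow direction (−∇h) has components (-0.02495 E, +0.002062 N).
Azimuth = atan2(E, N) = atan2(-0.02495, +0.002062) = 274.7° ≈ 275°.

275°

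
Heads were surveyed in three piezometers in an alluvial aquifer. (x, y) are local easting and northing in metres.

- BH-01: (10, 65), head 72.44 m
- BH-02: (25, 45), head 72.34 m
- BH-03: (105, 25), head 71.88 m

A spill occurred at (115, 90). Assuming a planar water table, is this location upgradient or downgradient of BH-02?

Differences from BH-01: to BH-02 (Δx, Δy, Δh) = (15, -20, -0.10); to BH-03 = (95, -40, -0.56).
Solve a·Δx + b·Δy = Δh: det = 15·(-40) − 95·(-20) = 1300.
∂h/∂x = [(-0.10)·(-40) − (-0.56)·(-20)] / 1300 = -0.005538
∂h/∂y = [15·(-0.56) − 95·(-0.10)] / 1300 = +0.0008462
Head at (115, 90) = 72.44 + (-0.005538)·(105) + (+0.0008462)·(25) = 71.88 m.
That is lower than the 72.34 m at BH-02, so the point is downgradient.

downgradient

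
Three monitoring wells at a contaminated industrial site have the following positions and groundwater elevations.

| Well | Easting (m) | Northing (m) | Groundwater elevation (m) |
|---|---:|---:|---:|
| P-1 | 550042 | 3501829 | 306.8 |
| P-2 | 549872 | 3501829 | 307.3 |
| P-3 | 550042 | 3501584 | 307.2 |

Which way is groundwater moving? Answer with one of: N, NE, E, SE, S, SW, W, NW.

NE

∂h/∂x = (307.3 − 306.8) / (549872 − 550042) = -0.002941
∂h/∂y = (307.2 − 306.8) / (3501584 − 3501829) = -0.001633
Flow = −∇h = (+0.002941 east, +0.001633 north), which points northeast.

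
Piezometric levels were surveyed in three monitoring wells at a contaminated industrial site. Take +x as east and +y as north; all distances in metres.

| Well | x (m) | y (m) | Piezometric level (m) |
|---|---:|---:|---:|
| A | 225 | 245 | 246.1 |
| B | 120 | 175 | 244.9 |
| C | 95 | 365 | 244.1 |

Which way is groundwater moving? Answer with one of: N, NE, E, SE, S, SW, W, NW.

W

Taking A as reference: B−A = (-105, -70, -1.2); C−A = (-130, 120, -2.0).
Determinant of the coordinate differences = (-105)·120 − (-130)·(-70) = -21700.
∂h/∂x = [(-1.2)·120 − (-2.0)·(-70)] / -21700 = +0.01309
∂h/∂y = [(-105)·(-2.0) − (-130)·(-1.2)] / -21700 = -0.002488
Flow = −∇h = (-0.01309 east, +0.002488 north), which points west.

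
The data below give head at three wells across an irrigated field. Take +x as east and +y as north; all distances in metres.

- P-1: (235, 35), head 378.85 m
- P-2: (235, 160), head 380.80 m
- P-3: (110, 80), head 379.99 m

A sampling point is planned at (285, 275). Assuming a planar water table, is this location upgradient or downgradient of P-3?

Three-point gradient (reference P-1): Δ to P-2 = (0, 125, +1.95), Δ to P-3 = (-125, 45, +1.14).
∂h/∂x = -0.003504, ∂h/∂y = +0.01560 (det = 15625).
Head at (285, 275) = 378.85 + (-0.003504)·(50) + (+0.01560)·(240) = 382.42 m.
That is higher than the 379.99 m at P-3, so the point is upgradient.

upgradient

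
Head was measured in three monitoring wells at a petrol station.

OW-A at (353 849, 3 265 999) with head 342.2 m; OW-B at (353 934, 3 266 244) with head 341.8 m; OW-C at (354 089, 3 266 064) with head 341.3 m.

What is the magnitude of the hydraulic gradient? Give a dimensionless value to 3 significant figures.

Taking OW-A as reference: OW-B−OW-A = (85, 245, -0.4); OW-C−OW-A = (240, 65, -0.9).
Solve a·Δx + b·Δy = Δh: det = 85·65 − 240·245 = -53275.
∂h/∂x = [(-0.4)·65 − (-0.9)·245] / -53275 = -0.003651
∂h/∂y = [85·(-0.9) − 240·(-0.4)] / -53275 = -0.0003660
|∇h| = √(-0.003651² + -0.0003660²) = 0.003669

0.00367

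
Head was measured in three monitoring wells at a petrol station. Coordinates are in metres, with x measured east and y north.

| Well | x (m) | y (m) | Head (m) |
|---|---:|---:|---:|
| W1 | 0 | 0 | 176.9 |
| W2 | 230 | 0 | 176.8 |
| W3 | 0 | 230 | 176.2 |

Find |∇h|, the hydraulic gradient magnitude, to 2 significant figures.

∂h/∂x = (176.8 − 176.9) / (230 − 0) = -0.0004348
∂h/∂y = (176.2 − 176.9) / (230 − 0) = -0.003043
|∇h| = √(-0.0004348² + -0.003043²) = 0.003074

0.0031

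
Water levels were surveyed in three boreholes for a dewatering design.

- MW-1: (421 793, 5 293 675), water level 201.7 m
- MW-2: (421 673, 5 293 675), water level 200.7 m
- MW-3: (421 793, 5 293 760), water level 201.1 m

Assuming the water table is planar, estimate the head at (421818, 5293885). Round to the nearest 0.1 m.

∂h/∂x = (200.7 − 201.7) / (421673 − 421793) = +0.008333
∂h/∂y = (201.1 − 201.7) / (5293760 − 5293675) = -0.007059
h(421818, 5293885) = 201.7 + (+0.008333)·(25) + (-0.007059)·(210) = 201.7 +0.208 -1.482 = 200.426 m.

200.4 m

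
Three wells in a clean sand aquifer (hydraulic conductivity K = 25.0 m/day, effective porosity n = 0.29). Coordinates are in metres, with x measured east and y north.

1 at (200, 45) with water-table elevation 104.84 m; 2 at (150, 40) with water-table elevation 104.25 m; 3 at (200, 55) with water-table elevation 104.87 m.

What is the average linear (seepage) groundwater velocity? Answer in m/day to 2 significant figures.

Three-point gradient (reference 1): Δ to 2 = (-50, -5, -0.59), Δ to 3 = (0, 10, +0.03).
∂h/∂x = +0.01150, ∂h/∂y = +0.003000 (det = -500).
|∇h| = √(0.01150² + 0.003000²) = 0.01188
Seepage velocity v = K·i/n = 25.0 × 0.01188 / 0.29 = 1.024 m/day.

1.0 m/day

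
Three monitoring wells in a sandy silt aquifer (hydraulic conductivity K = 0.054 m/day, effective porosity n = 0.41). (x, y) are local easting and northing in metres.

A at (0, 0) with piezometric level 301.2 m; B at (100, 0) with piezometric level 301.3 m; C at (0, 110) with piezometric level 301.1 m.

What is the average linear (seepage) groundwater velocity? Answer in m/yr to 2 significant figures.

∂h/∂x = (301.3 − 301.2) / (100 − 0) = +0.001000
∂h/∂y = (301.1 − 301.2) / (110 − 0) = -0.0009091
|∇h| = √(0.001000² + -0.0009091²) = 0.001351
Seepage velocity v = K·i/n = 0.054 × 0.001351 / 0.41 = 0.0001779 m/day = 0.06498 m/yr.

0.065 m/yr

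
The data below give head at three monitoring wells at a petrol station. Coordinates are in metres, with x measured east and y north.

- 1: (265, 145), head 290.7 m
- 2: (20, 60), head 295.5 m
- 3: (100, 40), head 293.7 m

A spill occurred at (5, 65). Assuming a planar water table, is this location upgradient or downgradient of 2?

Taking 1 as reference: 2−1 = (-245, -85, +4.8); 3−1 = (-165, -105, +3.0).
Determinant of the coordinate differences = (-245)·(-105) − (-165)·(-85) = 11700.
∂h/∂x = [(+4.8)·(-105) − (+3.0)·(-85)] / 11700 = -0.02128
∂h/∂y = [(-245)·(+3.0) − (-165)·(+4.8)] / 11700 = +0.004872
Head at (5, 65) = 290.7 + (-0.02128)·(-260) + (+0.004872)·(-80) = 295.84 m.
That is higher than the 295.5 m at 2, so the point is upgradient.

upgradient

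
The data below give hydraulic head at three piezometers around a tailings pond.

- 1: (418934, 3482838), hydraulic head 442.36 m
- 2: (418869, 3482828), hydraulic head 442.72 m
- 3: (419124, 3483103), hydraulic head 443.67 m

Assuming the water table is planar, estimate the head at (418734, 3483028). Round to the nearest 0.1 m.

445.7 m

With h = a·x + b·y + c and 1 as origin, the differences give:
  (-65)·a + (-10)·b = +0.36
  190·a + 265·b = +1.31
Eliminate b (×265 and ×(-10), subtract): -15325·a = 108.500 → a = ∂h/∂x = -0.007080
Back-substitute: b = ∂h/∂y = +0.01002.
h(418734, 3483028) = 442.36 + (-0.007080)·(-200) + (+0.01002)·(190) = 442.36 +1.416 +1.904 = 445.680 m.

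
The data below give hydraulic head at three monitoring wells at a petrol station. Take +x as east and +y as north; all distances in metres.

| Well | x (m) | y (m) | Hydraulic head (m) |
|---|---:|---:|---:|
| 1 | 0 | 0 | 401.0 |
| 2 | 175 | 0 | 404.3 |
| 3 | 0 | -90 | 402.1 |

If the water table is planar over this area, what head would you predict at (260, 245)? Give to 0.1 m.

∂h/∂x = (404.3 − 401.0) / (175 − 0) = +0.01886
∂h/∂y = (402.1 − 401.0) / (-90 − 0) = -0.01222
h(260, 245) = 401.0 + (+0.01886)·(260) + (-0.01222)·(245) = 401.0 +4.903 -2.994 = 402.908 m.

402.9 m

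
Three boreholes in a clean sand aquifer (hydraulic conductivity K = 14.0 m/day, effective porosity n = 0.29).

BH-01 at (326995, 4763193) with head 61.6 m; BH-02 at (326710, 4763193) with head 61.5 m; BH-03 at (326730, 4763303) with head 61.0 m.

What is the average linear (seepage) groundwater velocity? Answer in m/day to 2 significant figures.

Differences from BH-01: to BH-02 (Δx, Δy, Δh) = (-285, 0, -0.1); to BH-03 = (-265, 110, -0.6).
Solve a·Δx + b·Δy = Δh: det = (-285)·110 − (-265)·0 = -31350.
∂h/∂x = [(-0.1)·110 − (-0.6)·0] / -31350 = +0.0003509
∂h/∂y = [(-285)·(-0.6) − (-265)·(-0.1)] / -31350 = -0.004609
|∇h| = √(0.0003509² + -0.004609²) = 0.004622
Seepage velocity v = K·i/n = 14.0 × 0.004622 / 0.29 = 0.2231 m/day.

0.22 m/day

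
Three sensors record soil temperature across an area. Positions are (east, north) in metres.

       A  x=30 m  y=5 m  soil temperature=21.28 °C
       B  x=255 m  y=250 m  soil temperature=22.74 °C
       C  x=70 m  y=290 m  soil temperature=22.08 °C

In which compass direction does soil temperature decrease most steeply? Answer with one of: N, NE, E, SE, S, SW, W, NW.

SW

Differences from A: to B (Δx, Δy, Δh) = (225, 245, +1.46); to C = (40, 285, +0.80).
Solve a·Δx + b·Δy = ΔT: det = 225·285 − 40·245 = 54325.
∂T/∂x = [(+1.46)·285 − (+0.80)·245] / 54325 = +0.004052
∂T/∂y = [225·(+0.80) − 40·(+1.46)] / 54325 = +0.002238
Steepest decrease is along −∇f = (-0.004052 E, -0.002238 N) → southwest.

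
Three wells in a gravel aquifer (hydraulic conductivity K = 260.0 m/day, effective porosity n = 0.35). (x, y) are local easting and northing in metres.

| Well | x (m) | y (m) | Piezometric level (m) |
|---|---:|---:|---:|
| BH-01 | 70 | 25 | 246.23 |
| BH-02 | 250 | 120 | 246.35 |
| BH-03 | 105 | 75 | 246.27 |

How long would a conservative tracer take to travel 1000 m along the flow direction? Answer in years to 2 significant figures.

Differences from BH-01: to BH-02 (Δx, Δy, Δh) = (180, 95, +0.12); to BH-03 = (35, 50, +0.04).
Solve a·Δx + b·Δy = Δh: det = 180·50 − 35·95 = 5675.
∂h/∂x = [(+0.12)·50 − (+0.04)·95] / 5675 = +0.0003877
∂h/∂y = [180·(+0.04) − 35·(+0.12)] / 5675 = +0.0005286
|∇h| = √(0.0003877² + 0.0005286²) = 0.0006555
Seepage velocity v = K·i/n = 260.0 × 0.0006555 / 0.35 = 0.4869 m/day.
t = 1000 / 0.4869 = 2054 days = 5.62 years.

5.6 years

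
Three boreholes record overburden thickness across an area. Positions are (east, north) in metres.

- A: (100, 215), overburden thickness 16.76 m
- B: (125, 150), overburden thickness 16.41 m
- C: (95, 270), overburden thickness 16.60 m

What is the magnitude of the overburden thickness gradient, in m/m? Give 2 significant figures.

0.029 m/m

With d = a·x + b·y + c and A as origin, the differences give:
  25·a + (-65)·b = -0.35
  (-5)·a + 55·b = -0.16
Eliminate b (×55 and ×(-65), subtract): 1050·a = -29.650 → a = ∂d/∂x = -0.02824
Back-substitute: b = ∂d/∂y = -0.005476.
|∇f| = √(-0.02824² + -0.005476²) = 0.02877 m/m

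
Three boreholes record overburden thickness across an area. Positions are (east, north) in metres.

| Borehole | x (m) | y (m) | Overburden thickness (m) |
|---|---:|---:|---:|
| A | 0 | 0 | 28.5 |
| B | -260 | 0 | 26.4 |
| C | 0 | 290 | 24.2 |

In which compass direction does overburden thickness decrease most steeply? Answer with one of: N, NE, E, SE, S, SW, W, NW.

NW

∂d/∂x = (26.4 − 28.5) / (-260 − 0) = +0.008077
∂d/∂y = (24.2 − 28.5) / (290 − 0) = -0.01483
Steepest decrease is along −∇f = (-0.008077 E, +0.01483 N) → northwest.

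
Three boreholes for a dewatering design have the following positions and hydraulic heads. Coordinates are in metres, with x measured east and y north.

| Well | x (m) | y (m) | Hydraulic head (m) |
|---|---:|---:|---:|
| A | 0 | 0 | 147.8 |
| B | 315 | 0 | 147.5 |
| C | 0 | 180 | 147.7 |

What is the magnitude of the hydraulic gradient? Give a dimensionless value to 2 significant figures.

∂h/∂x = (147.5 − 147.8) / (315 − 0) = -0.0009524
∂h/∂y = (147.7 − 147.8) / (180 − 0) = -0.0005556
|∇h| = √(-0.0009524² + -0.0005556²) = 0.001103

0.0011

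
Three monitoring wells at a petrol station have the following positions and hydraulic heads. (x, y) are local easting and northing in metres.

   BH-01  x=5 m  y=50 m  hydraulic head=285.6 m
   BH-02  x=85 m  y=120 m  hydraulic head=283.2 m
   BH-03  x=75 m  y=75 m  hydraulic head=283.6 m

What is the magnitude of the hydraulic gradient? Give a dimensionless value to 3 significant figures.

Differences from BH-01: to BH-02 (Δx, Δy, Δh) = (80, 70, -2.4); to BH-03 = (70, 25, -2.0).
Solve a·Δx + b·Δy = Δh: det = 80·25 − 70·70 = -2900.
∂h/∂x = [(-2.4)·25 − (-2.0)·70] / -2900 = -0.02759
∂h/∂y = [80·(-2.0) − 70·(-2.4)] / -2900 = -0.002759
|∇h| = √(-0.02759² + -0.002759²) = 0.02773

0.0277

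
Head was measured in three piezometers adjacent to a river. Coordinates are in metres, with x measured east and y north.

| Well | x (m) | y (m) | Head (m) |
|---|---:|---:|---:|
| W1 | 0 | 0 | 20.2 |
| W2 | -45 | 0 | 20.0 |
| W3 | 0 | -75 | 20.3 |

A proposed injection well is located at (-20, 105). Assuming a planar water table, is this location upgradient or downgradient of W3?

∂h/∂x = (20.0 − 20.2) / (-45 − 0) = +0.004444
∂h/∂y = (20.3 − 20.2) / (-75 − 0) = -0.001333
Head at (-20, 105) = 20.2 + (+0.004444)·(-20) + (-0.001333)·(105) = 19.97 m.
That is lower than the 20.3 m at W3, so the point is downgradient.

downgradient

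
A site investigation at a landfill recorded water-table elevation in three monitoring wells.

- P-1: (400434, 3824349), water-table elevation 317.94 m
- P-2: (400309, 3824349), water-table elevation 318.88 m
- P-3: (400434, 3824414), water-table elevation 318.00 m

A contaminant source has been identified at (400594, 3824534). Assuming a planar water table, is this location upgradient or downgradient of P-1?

∂h/∂x = (318.88 − 317.94) / (400309 − 400434) = -0.007520
∂h/∂y = (318.00 − 317.94) / (3824414 − 3824349) = +0.0009231
Head at (400594, 3824534) = 317.94 + (-0.007520)·(160) + (+0.0009231)·(185) = 316.91 m.
That is lower than the 317.94 m at P-1, so the point is downgradient.

downgradient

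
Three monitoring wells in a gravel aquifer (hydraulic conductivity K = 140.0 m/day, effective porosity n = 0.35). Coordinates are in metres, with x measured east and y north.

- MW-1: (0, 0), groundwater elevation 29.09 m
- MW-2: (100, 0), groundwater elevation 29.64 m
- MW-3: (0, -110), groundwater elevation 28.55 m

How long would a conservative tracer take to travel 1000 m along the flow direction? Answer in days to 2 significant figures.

∂h/∂x = (29.64 − 29.09) / (100 − 0) = +0.005500
∂h/∂y = (28.55 − 29.09) / (-110 − 0) = +0.004909
|∇h| = √(0.005500² + 0.004909²) = 0.007372
Seepage velocity v = K·i/n = 140.0 × 0.007372 / 0.35 = 2.949 m/day.
t = 1000 / 2.949 = 339.1 days.

340 days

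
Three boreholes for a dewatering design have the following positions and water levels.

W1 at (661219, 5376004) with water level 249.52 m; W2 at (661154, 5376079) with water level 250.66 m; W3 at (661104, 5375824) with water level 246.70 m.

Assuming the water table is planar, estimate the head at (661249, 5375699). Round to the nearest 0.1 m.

244.8 m

Taking W1 as reference: W2−W1 = (-65, 75, +1.14); W3−W1 = (-115, -180, -2.82).
Determinant of the coordinate differences = (-65)·(-180) − (-115)·75 = 20325.
∂h/∂x = [(+1.14)·(-180) − (-2.82)·75] / 20325 = +0.0003100
∂h/∂y = [(-65)·(-2.82) − (-115)·(+1.14)] / 20325 = +0.01547
h(661249, 5375699) = 249.52 + (+0.0003100)·(30) + (+0.01547)·(-305) = 249.52 +0.009 -4.718 = 244.811 m.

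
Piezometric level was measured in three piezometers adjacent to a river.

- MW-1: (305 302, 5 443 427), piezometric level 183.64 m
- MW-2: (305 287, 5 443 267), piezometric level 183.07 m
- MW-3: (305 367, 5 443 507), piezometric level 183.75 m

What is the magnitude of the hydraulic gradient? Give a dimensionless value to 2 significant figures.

0.0049

Three-point gradient (reference MW-1): Δ to MW-2 = (-15, -160, -0.57), Δ to MW-3 = (65, 80, +0.11).
∂h/∂x = -0.003043, ∂h/∂y = +0.003848 (det = 9200).
|∇h| = √(-0.003043² + 0.003848²) = 0.004906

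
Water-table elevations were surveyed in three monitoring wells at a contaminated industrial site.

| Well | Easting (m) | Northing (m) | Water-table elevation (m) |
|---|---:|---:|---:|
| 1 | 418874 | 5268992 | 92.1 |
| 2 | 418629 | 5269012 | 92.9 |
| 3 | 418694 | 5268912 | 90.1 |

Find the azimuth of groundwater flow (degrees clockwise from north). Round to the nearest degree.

178°

Taking 1 as reference: 2−1 = (-245, 20, +0.8); 3−1 = (-180, -80, -2.0).
Determinant of the coordinate differences = (-245)·(-80) − (-180)·20 = 23200.
∂h/∂x = [(+0.8)·(-80) − (-2.0)·20] / 23200 = -0.001034
∂h/∂y = [(-245)·(-2.0) − (-180)·(+0.8)] / 23200 = +0.02733
Flow direction (−∇h) has components (+0.001034 E, -0.02733 N).
Azimuth = atan2(E, N) = atan2(+0.001034, -0.02733) = 177.8° ≈ 178°.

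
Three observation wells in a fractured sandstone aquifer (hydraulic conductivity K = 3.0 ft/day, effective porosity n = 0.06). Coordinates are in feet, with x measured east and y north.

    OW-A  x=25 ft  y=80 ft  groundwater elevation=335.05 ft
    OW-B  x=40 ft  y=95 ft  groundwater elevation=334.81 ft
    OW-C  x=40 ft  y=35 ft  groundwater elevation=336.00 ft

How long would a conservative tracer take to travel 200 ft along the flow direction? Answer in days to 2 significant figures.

With h = a·x + b·y + c and OW-A as origin, the differences give:
  15·a + 15·b = -0.24
  15·a + (-45)·b = +0.95
Eliminate b (×(-45) and ×15, subtract): -900·a = -3.450 → a = ∂h/∂x = +0.003833
Back-substitute: b = ∂h/∂y = -0.01983.
|∇h| = √(0.003833² + -0.01983²) = 0.0202
Seepage velocity v = K·i/n = 3.0 × 0.0202 / 0.06 = 1.01 ft/day.
t = 200 / 1.01 = 198 days.

200 days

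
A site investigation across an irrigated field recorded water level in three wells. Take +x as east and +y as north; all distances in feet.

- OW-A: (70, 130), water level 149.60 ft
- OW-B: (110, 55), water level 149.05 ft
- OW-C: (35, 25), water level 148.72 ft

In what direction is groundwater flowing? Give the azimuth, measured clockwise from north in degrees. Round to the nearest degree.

Differences from OW-A: to OW-B (Δx, Δy, Δh) = (40, -75, -0.55); to OW-C = (-35, -105, -0.88).
Solve a·Δx + b·Δy = Δh: det = 40·(-105) − (-35)·(-75) = -6825.
∂h/∂x = [(-0.55)·(-105) − (-0.88)·(-75)] / -6825 = +0.001209
∂h/∂y = [40·(-0.88) − (-35)·(-0.55)] / -6825 = +0.007978
Flow direction (−∇h) has components (-0.001209 E, -0.007978 N).
Azimuth = atan2(E, N) = atan2(-0.001209, -0.007978) = 188.6° ≈ 189°.

189°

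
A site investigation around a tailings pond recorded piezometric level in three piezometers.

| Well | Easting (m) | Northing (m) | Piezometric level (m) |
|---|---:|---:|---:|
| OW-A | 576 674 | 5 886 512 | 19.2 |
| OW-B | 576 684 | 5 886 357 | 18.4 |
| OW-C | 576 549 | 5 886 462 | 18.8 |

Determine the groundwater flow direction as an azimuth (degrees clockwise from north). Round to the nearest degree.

Three-point gradient (reference OW-A): Δ to OW-B = (10, -155, -0.8), Δ to OW-C = (-125, -50, -0.4).
∂h/∂x = +0.001107, ∂h/∂y = +0.005233 (det = -19875).
Flow direction (−∇h) has components (-0.001107 E, -0.005233 N).
Azimuth = atan2(E, N) = atan2(-0.001107, -0.005233) = 191.9° ≈ 192°.

192°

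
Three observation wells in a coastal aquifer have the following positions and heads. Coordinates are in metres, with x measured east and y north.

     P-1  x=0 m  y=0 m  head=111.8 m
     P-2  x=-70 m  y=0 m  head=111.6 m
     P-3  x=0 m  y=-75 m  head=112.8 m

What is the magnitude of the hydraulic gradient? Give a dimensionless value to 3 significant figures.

0.0136

∂h/∂x = (111.6 − 111.8) / (-70 − 0) = +0.002857
∂h/∂y = (112.8 − 111.8) / (-75 − 0) = -0.01333
|∇h| = √(0.002857² + -0.01333²) = 0.01363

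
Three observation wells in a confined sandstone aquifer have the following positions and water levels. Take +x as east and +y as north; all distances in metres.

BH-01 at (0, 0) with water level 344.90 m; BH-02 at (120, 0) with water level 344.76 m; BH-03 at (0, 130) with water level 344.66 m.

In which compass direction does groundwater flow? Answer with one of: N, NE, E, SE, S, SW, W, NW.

∂h/∂x = (344.76 − 344.90) / (120 − 0) = -0.001167
∂h/∂y = (344.66 − 344.90) / (130 − 0) = -0.001846
Flow = −∇h = (+0.001167 east, +0.001846 north), which points northeast.

NE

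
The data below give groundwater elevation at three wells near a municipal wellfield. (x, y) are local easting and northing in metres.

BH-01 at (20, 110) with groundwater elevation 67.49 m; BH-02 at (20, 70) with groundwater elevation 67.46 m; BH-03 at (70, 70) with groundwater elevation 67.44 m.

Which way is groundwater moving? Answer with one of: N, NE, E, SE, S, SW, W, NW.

With h = a·x + b·y + c and BH-01 as origin, the differences give:
  0·a + (-40)·b = -0.03
  50·a + (-40)·b = -0.05
Eliminate b (×(-40) and ×(-40), subtract): 2000·a = -0.800 → a = ∂h/∂x = -0.0004000
Back-substitute: b = ∂h/∂y = +0.0007500.
Flow = −∇h = (+0.0004000 east, -0.0007500 north), which points southeast.

SE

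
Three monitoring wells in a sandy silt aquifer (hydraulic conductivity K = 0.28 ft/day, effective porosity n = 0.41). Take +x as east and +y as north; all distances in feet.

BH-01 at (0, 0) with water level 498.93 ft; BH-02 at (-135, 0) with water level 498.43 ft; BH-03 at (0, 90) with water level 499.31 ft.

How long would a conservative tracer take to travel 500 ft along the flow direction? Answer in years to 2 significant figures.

360 years

∂h/∂x = (498.43 − 498.93) / (-135 − 0) = +0.003704
∂h/∂y = (499.31 − 498.93) / (90 − 0) = +0.004222
|∇h| = √(0.003704² + 0.004222²) = 0.005616
Seepage velocity v = K·i/n = 0.28 × 0.005616 / 0.41 = 0.003835 ft/day.
t = 500 / 0.003835 = 1.304e+05 days = 357 years.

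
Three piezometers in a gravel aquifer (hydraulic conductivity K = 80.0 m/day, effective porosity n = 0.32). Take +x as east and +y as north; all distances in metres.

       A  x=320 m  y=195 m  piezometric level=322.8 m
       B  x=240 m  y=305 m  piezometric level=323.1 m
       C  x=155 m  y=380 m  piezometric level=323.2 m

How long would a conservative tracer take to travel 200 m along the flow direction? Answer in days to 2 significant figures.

Differences from A: to B (Δx, Δy, Δh) = (-80, 110, +0.3); to C = (-165, 185, +0.4).
Determinant of the coordinate differences = (-80)·185 − (-165)·110 = 3350.
∂h/∂x = [(+0.3)·185 − (+0.4)·110] / 3350 = +0.003433
∂h/∂y = [(-80)·(+0.4) − (-165)·(+0.3)] / 3350 = +0.005224
|∇h| = √(0.003433² + 0.005224²) = 0.006251
Seepage velocity v = K·i/n = 80.0 × 0.006251 / 0.32 = 1.563 m/day.
t = 200 / 1.563 = 128 days.

130 days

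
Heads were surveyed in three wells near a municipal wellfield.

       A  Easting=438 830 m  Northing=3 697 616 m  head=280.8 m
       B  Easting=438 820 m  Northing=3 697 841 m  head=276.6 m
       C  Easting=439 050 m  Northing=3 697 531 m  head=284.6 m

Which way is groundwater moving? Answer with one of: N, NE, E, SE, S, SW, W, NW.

NW

Differences from A: to B (Δx, Δy, Δh) = (-10, 225, -4.2); to C = (220, -85, +3.8).
Determinant of the coordinate differences = (-10)·(-85) − 220·225 = -48650.
∂h/∂x = [(-4.2)·(-85) − (+3.8)·225] / -48650 = +0.01024
∂h/∂y = [(-10)·(+3.8) − 220·(-4.2)] / -48650 = -0.01821
Flow = −∇h = (-0.01024 east, +0.01821 north), which points northwest.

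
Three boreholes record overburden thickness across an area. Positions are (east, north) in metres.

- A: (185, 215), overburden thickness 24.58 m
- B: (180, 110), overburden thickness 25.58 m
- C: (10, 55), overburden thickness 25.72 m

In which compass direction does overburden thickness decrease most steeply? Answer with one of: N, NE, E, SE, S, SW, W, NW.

Differences from A: to B (Δx, Δy, Δh) = (-5, -105, +1.00); to C = (-175, -160, +1.14).
Determinant of the coordinate differences = (-5)·(-160) − (-175)·(-105) = -17575.
∂d/∂x = [(+1.00)·(-160) − (+1.14)·(-105)] / -17575 = +0.002293
∂d/∂y = [(-5)·(+1.14) − (-175)·(+1.00)] / -17575 = -0.009633
Steepest decrease is along −∇f = (-0.002293 E, +0.009633 N) → north.

N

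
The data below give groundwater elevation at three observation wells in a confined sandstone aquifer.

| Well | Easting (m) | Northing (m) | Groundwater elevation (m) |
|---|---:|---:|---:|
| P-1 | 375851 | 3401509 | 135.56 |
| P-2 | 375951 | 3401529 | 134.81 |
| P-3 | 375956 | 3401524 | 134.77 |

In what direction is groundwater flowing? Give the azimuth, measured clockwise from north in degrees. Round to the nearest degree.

093°

With h = a·x + b·y + c and P-1 as origin, the differences give:
  100·a + 20·b = -0.75
  105·a + 15·b = -0.79
Eliminate b (×15 and ×20, subtract): -600·a = 4.550 → a = ∂h/∂x = -0.007583
Back-substitute: b = ∂h/∂y = +0.0004167.
Flow direction (−∇h) has components (+0.007583 E, -0.0004167 N).
Azimuth = atan2(E, N) = atan2(+0.007583, -0.0004167) = 93.1° ≈ 093°.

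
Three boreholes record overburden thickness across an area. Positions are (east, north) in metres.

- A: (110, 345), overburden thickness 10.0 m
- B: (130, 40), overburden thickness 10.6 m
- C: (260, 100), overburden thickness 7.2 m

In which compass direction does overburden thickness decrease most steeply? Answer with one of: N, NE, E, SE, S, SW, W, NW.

E

Differences from A: to B (Δx, Δy, Δh) = (20, -305, +0.6); to C = (150, -245, -2.8).
Solve a·Δx + b·Δy = Δd: det = 20·(-245) − 150·(-305) = 40850.
∂d/∂x = [(+0.6)·(-245) − (-2.8)·(-305)] / 40850 = -0.02450
∂d/∂y = [20·(-2.8) − 150·(+0.6)] / 40850 = -0.003574
Steepest decrease is along −∇f = (+0.02450 E, +0.003574 N) → east.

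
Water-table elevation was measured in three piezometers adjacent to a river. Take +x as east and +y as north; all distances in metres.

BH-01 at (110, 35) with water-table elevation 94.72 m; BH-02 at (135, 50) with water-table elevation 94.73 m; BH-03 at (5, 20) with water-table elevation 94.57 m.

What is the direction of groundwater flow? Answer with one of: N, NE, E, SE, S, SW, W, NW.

NW

Taking BH-01 as reference: BH-02−BH-01 = (25, 15, +0.01); BH-03−BH-01 = (-105, -15, -0.15).
Solve a·Δx + b·Δy = Δh: det = 25·(-15) − (-105)·15 = 1200.
∂h/∂x = [(+0.01)·(-15) − (-0.15)·15] / 1200 = +0.001750
∂h/∂y = [25·(-0.15) − (-105)·(+0.01)] / 1200 = -0.002250
Flow = −∇h = (-0.001750 east, +0.002250 north), which points northwest.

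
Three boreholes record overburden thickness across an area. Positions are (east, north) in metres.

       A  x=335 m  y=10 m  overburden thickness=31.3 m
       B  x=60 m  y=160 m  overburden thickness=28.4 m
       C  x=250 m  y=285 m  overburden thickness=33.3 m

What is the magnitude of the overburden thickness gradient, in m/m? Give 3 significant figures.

0.0216 m/m

Differences from A: to B (Δx, Δy, Δh) = (-275, 150, -2.9); to C = (-85, 275, +2.0).
Solve a·Δx + b·Δy = Δd: det = (-275)·275 − (-85)·150 = -62875.
∂d/∂x = [(-2.9)·275 − (+2.0)·150] / -62875 = +0.01746
∂d/∂y = [(-275)·(+2.0) − (-85)·(-2.9)] / -62875 = +0.01267
|∇f| = √(0.01746² + 0.01267²) = 0.02157 m/m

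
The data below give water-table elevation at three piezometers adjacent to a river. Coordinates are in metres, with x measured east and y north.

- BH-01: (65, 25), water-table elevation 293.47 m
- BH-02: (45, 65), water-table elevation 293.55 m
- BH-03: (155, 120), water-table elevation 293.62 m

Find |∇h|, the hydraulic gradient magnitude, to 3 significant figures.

0.00188

With h = a·x + b·y + c and BH-01 as origin, the differences give:
  (-20)·a + 40·b = +0.08
  90·a + 95·b = +0.15
Eliminate b (×95 and ×40, subtract): -5500·a = 1.600 → a = ∂h/∂x = -0.0002909
Back-substitute: b = ∂h/∂y = +0.001855.
|∇h| = √(-0.0002909² + 0.001855²) = 0.001878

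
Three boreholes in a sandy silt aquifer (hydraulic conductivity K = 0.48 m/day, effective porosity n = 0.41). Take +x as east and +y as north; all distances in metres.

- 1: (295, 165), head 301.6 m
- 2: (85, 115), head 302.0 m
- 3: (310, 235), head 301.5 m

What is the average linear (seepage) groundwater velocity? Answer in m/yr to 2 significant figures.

0.84 m/yr

Three-point gradient (reference 1): Δ to 2 = (-210, -50, +0.4), Δ to 3 = (15, 70, -0.1).
∂h/∂x = -0.001649, ∂h/∂y = -0.001075 (det = -13950).
|∇h| = √(-0.001649² + -0.001075²) = 0.001968
Seepage velocity v = K·i/n = 0.48 × 0.001968 / 0.41 = 0.002304 m/day = 0.8415 m/yr.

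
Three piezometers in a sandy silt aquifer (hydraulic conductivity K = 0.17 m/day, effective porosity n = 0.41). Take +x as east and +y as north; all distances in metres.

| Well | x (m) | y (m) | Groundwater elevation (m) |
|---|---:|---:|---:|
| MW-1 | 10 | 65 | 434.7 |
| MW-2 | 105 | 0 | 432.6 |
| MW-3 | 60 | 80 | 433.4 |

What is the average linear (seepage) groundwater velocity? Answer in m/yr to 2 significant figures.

With h = a·x + b·y + c and MW-1 as origin, the differences give:
  95·a + (-65)·b = -2.1
  50·a + 15·b = -1.3
Eliminate b (×15 and ×(-65), subtract): 4675·a = -116.00 → a = ∂h/∂x = -0.02481
Back-substitute: b = ∂h/∂y = -0.003957.
|∇h| = √(-0.02481² + -0.003957²) = 0.02512
Seepage velocity v = K·i/n = 0.17 × 0.02512 / 0.41 = 0.01042 m/day = 3.806 m/yr.

3.8 m/yr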